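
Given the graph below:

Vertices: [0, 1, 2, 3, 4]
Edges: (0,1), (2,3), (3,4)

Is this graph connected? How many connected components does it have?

Checking connectivity: the graph has 2 connected component(s).
Components: [[0, 1], [2, 3, 4]]. The graph is NOT connected.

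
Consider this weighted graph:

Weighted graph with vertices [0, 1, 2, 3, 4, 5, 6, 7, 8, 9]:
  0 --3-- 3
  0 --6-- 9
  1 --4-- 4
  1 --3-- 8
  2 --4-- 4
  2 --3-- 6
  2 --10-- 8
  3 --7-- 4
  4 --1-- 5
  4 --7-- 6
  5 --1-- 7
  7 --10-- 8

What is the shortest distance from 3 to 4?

Using Dijkstra's algorithm from vertex 3:
Shortest path: 3 -> 4
Total weight: 7 = 7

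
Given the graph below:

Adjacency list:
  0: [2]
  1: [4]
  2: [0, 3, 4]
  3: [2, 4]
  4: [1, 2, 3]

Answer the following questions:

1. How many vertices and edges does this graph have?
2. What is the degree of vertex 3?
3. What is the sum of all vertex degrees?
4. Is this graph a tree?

Count: 5 vertices, 5 edges.
Vertex 3 has neighbors [2, 4], degree = 2.
Handshaking lemma: 2 * 5 = 10.
A tree on 5 vertices has 4 edges. This graph has 5 edges (1 extra). Not a tree.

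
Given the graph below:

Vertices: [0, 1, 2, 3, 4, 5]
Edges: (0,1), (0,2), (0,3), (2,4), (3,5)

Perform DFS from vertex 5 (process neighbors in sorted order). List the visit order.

DFS from vertex 5 (neighbors processed in ascending order):
Visit order: 5, 3, 0, 1, 2, 4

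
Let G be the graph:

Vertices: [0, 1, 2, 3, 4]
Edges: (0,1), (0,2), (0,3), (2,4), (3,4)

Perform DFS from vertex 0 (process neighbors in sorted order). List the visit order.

DFS from vertex 0 (neighbors processed in ascending order):
Visit order: 0, 1, 2, 4, 3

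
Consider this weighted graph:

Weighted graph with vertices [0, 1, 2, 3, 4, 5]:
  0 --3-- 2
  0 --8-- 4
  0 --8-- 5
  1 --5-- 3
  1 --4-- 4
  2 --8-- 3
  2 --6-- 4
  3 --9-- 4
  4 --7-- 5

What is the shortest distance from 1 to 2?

Using Dijkstra's algorithm from vertex 1:
Shortest path: 1 -> 4 -> 2
Total weight: 4 + 6 = 10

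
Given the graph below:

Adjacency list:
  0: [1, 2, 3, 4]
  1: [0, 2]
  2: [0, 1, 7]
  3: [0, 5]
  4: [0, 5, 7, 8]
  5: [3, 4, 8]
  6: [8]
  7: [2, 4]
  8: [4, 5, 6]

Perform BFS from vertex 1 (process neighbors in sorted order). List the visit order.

BFS from vertex 1 (neighbors processed in ascending order):
Visit order: 1, 0, 2, 3, 4, 7, 5, 8, 6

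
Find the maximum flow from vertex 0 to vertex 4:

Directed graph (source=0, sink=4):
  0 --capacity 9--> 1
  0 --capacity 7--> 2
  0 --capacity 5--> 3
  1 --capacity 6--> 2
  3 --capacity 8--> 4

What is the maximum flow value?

Computing max flow:
  Flow on (0->3): 5/5
  Flow on (3->4): 5/8
Maximum flow = 5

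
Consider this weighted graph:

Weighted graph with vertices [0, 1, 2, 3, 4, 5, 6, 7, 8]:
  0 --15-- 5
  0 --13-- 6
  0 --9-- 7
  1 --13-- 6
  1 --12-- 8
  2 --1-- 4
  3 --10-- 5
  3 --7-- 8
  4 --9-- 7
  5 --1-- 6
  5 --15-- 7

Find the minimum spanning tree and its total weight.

Applying Kruskal's algorithm (sort edges by weight, add if no cycle):
  Add (2,4) w=1
  Add (5,6) w=1
  Add (3,8) w=7
  Add (0,7) w=9
  Add (4,7) w=9
  Add (3,5) w=10
  Add (1,8) w=12
  Add (0,6) w=13
  Skip (1,6) w=13 (creates cycle)
  Skip (0,5) w=15 (creates cycle)
  Skip (5,7) w=15 (creates cycle)
MST weight = 62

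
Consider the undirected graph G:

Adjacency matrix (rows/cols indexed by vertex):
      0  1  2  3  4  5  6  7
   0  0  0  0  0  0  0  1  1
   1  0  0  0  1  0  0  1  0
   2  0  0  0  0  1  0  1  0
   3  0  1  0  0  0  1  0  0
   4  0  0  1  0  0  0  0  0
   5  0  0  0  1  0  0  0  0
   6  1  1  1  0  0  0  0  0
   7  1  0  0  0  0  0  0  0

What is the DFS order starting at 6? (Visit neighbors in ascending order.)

DFS from vertex 6 (neighbors processed in ascending order):
Visit order: 6, 0, 7, 1, 3, 5, 2, 4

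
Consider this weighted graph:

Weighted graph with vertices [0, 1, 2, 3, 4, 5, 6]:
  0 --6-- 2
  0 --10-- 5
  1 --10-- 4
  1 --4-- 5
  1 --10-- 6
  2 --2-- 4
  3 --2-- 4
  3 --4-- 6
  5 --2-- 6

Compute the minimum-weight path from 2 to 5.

Using Dijkstra's algorithm from vertex 2:
Shortest path: 2 -> 4 -> 3 -> 6 -> 5
Total weight: 2 + 2 + 4 + 2 = 10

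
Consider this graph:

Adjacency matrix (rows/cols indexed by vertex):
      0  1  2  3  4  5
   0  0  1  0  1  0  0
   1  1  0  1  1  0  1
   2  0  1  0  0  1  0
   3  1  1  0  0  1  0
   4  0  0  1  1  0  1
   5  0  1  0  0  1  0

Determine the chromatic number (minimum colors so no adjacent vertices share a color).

The graph has a maximum clique of size 3 (lower bound on chromatic number).
A valid 3-coloring: {0: 2, 1: 0, 2: 1, 3: 1, 4: 0, 5: 1}.
Chromatic number = 3.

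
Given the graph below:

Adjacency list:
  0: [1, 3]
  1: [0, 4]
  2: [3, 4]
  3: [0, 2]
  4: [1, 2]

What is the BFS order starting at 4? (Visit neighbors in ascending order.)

BFS from vertex 4 (neighbors processed in ascending order):
Visit order: 4, 1, 2, 0, 3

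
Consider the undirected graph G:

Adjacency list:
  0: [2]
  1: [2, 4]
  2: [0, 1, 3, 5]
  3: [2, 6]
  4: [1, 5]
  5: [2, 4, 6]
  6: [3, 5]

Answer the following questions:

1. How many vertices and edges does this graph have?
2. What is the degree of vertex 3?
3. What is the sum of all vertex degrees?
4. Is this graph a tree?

Count: 7 vertices, 8 edges.
Vertex 3 has neighbors [2, 6], degree = 2.
Handshaking lemma: 2 * 8 = 16.
A tree on 7 vertices has 6 edges. This graph has 8 edges (2 extra). Not a tree.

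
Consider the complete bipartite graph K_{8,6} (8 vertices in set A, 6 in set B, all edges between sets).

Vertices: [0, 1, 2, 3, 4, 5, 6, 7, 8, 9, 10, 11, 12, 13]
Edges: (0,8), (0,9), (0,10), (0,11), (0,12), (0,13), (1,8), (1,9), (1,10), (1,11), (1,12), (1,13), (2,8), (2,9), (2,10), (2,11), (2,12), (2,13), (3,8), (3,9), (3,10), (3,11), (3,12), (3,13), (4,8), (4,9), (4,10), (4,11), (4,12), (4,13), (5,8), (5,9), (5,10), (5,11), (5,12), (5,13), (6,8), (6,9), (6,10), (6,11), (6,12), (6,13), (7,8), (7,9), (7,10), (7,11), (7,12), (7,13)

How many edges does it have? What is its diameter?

K_{8,6} has 8 * 6 = 48 edges.
Any vertex reaches any opposite-side vertex in 1 step; same-side vertices reach in 2 steps via any opposite-side vertex.
Diameter = 2.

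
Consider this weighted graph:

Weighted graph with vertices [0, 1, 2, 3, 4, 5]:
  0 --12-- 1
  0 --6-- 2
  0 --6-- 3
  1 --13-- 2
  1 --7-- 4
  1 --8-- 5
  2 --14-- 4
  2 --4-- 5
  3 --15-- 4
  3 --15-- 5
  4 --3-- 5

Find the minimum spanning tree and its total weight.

Applying Kruskal's algorithm (sort edges by weight, add if no cycle):
  Add (4,5) w=3
  Add (2,5) w=4
  Add (0,3) w=6
  Add (0,2) w=6
  Add (1,4) w=7
  Skip (1,5) w=8 (creates cycle)
  Skip (0,1) w=12 (creates cycle)
  Skip (1,2) w=13 (creates cycle)
  Skip (2,4) w=14 (creates cycle)
  Skip (3,4) w=15 (creates cycle)
  Skip (3,5) w=15 (creates cycle)
MST weight = 26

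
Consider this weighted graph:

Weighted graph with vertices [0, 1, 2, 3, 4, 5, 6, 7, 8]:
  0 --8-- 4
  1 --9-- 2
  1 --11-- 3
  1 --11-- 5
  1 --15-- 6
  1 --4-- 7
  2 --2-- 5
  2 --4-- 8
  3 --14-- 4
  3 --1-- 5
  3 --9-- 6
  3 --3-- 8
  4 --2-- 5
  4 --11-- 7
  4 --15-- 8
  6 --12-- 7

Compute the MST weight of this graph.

Applying Kruskal's algorithm (sort edges by weight, add if no cycle):
  Add (3,5) w=1
  Add (2,5) w=2
  Add (4,5) w=2
  Add (3,8) w=3
  Add (1,7) w=4
  Skip (2,8) w=4 (creates cycle)
  Add (0,4) w=8
  Add (1,2) w=9
  Add (3,6) w=9
  Skip (1,5) w=11 (creates cycle)
  Skip (1,3) w=11 (creates cycle)
  Skip (4,7) w=11 (creates cycle)
  Skip (6,7) w=12 (creates cycle)
  Skip (3,4) w=14 (creates cycle)
  Skip (1,6) w=15 (creates cycle)
  Skip (4,8) w=15 (creates cycle)
MST weight = 38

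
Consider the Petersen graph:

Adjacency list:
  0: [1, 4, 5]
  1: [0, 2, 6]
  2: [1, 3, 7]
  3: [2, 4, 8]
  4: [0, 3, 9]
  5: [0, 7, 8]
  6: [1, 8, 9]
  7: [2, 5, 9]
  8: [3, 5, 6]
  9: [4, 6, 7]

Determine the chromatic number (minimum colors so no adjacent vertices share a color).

The Petersen graph contains odd cycles (e.g. the outer 5-cycle), so chi >= 3.
A proper 3-coloring exists (it is a well-known 3-chromatic graph).
Chromatic number = 3.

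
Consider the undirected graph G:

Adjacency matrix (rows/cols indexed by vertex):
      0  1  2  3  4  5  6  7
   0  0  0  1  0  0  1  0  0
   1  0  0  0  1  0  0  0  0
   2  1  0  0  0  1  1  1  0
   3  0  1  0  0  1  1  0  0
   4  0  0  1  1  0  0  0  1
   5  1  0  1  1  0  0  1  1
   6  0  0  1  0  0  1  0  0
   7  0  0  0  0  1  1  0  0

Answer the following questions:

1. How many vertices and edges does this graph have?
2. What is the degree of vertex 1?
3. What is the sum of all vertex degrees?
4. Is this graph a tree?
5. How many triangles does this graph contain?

Count: 8 vertices, 11 edges.
Vertex 1 has neighbors [3], degree = 1.
Handshaking lemma: 2 * 11 = 22.
A tree on 8 vertices has 7 edges. This graph has 11 edges (4 extra). Not a tree.
Number of triangles = 2.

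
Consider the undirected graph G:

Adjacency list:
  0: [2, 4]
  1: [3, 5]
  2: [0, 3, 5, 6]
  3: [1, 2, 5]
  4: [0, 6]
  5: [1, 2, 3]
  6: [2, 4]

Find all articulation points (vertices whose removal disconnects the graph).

An articulation point is a vertex whose removal disconnects the graph.
Articulation points: [2]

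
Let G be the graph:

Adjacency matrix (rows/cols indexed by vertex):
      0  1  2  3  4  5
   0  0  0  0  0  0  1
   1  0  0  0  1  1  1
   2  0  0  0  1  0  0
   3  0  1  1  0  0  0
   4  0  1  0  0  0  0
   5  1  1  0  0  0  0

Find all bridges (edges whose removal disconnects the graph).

A bridge is an edge whose removal increases the number of connected components.
Bridges found: (0,5), (1,3), (1,4), (1,5), (2,3)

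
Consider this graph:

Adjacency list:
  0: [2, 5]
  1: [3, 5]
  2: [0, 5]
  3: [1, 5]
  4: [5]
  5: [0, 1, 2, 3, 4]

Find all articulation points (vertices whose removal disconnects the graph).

An articulation point is a vertex whose removal disconnects the graph.
Articulation points: [5]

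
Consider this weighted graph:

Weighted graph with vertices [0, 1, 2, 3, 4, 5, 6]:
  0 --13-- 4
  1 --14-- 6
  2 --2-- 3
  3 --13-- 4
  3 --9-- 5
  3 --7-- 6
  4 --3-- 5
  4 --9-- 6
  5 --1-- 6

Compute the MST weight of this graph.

Applying Kruskal's algorithm (sort edges by weight, add if no cycle):
  Add (5,6) w=1
  Add (2,3) w=2
  Add (4,5) w=3
  Add (3,6) w=7
  Skip (3,5) w=9 (creates cycle)
  Skip (4,6) w=9 (creates cycle)
  Add (0,4) w=13
  Skip (3,4) w=13 (creates cycle)
  Add (1,6) w=14
MST weight = 40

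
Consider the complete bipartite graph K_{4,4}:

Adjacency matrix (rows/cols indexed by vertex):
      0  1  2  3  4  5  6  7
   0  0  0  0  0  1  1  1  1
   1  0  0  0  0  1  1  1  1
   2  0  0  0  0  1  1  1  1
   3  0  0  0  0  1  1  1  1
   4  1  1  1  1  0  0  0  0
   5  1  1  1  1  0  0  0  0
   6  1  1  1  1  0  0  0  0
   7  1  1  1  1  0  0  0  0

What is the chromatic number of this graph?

K_{4,4} is bipartite: vertices split into two independent sets of size 4 and 4.
Color one set 0, the other 1. No adjacent vertices share a color.
Chromatic number = 2.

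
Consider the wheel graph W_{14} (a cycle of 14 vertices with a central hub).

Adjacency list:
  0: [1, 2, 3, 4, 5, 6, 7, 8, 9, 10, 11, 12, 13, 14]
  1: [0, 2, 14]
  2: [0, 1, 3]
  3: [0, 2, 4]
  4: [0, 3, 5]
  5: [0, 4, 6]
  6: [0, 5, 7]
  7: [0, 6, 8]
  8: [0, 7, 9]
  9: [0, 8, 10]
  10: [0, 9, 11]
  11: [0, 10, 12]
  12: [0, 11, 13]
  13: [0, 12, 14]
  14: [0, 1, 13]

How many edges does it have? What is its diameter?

Wheel graph W_{14}: 14 cycle edges + 14 spoke edges = 28 edges.
The hub is distance 1 from all cycle vertices. Max distance between cycle vertices through hub is 2.
Diameter = 2.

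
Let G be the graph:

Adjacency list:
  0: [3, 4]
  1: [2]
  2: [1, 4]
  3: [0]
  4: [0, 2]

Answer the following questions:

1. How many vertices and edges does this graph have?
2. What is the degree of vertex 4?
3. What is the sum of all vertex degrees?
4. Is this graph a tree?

Count: 5 vertices, 4 edges.
Vertex 4 has neighbors [0, 2], degree = 2.
Handshaking lemma: 2 * 4 = 8.
A graph is a tree iff it is connected and has exactly n-1 edges. This graph is connected (all 5 vertices in one component) and has 5-1 = 4 edges. It is a tree.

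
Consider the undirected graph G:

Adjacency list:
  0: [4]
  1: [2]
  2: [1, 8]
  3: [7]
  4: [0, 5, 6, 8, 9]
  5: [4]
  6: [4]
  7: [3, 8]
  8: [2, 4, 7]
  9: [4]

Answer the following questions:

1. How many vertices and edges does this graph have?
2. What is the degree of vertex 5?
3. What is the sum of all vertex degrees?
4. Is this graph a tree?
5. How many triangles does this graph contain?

Count: 10 vertices, 9 edges.
Vertex 5 has neighbors [4], degree = 1.
Handshaking lemma: 2 * 9 = 18.
A graph is a tree iff it is connected and has exactly n-1 edges. This graph is connected (all 10 vertices in one component) and has 10-1 = 9 edges. It is a tree.
Number of triangles = 0.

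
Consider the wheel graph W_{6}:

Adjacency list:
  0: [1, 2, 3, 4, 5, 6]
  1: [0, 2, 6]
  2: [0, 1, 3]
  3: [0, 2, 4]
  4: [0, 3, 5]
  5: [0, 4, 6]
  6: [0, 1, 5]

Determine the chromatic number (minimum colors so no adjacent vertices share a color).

W_{6} = C_{6} plus a hub adjacent to every cycle vertex.
The outer cycle needs 2 colors (even cycle); the hub is adjacent to all of them so needs a fresh color.
Chromatic number = 2 + 1 = 3.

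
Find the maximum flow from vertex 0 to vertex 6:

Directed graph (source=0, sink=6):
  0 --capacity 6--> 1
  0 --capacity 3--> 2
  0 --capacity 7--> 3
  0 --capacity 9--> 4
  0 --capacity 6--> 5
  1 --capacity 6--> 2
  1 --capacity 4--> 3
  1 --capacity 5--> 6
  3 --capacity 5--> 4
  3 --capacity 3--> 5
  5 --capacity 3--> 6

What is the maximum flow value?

Computing max flow:
  Flow on (0->1): 5/6
  Flow on (0->3): 3/7
  Flow on (1->6): 5/5
  Flow on (3->5): 3/3
  Flow on (5->6): 3/3
Maximum flow = 8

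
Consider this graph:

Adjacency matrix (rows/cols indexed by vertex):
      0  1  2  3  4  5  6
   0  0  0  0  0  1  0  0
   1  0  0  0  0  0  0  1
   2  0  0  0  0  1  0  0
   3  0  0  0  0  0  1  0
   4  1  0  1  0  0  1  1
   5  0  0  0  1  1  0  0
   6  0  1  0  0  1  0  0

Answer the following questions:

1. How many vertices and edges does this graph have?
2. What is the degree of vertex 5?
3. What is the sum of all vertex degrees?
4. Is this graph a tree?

Count: 7 vertices, 6 edges.
Vertex 5 has neighbors [3, 4], degree = 2.
Handshaking lemma: 2 * 6 = 12.
A graph is a tree iff it is connected and has exactly n-1 edges. This graph is connected (all 7 vertices in one component) and has 7-1 = 6 edges. It is a tree.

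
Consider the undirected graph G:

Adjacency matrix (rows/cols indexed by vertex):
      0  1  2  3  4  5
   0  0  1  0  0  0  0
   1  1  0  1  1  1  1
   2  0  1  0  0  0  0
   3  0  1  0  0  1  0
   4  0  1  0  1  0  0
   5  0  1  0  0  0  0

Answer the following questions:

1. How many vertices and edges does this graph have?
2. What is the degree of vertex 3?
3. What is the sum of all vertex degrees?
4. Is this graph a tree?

Count: 6 vertices, 6 edges.
Vertex 3 has neighbors [1, 4], degree = 2.
Handshaking lemma: 2 * 6 = 12.
A tree on 6 vertices has 5 edges. This graph has 6 edges (1 extra). Not a tree.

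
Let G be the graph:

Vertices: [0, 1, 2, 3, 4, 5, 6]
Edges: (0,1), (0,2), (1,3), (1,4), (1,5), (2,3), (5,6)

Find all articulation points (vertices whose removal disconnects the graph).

An articulation point is a vertex whose removal disconnects the graph.
Articulation points: [1, 5]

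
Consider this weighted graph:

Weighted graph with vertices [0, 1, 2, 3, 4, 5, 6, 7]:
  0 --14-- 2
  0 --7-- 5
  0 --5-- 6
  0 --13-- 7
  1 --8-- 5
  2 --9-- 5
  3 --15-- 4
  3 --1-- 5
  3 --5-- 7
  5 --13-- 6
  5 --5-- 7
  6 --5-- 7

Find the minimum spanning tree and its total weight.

Applying Kruskal's algorithm (sort edges by weight, add if no cycle):
  Add (3,5) w=1
  Add (0,6) w=5
  Add (3,7) w=5
  Skip (5,7) w=5 (creates cycle)
  Add (6,7) w=5
  Skip (0,5) w=7 (creates cycle)
  Add (1,5) w=8
  Add (2,5) w=9
  Skip (0,7) w=13 (creates cycle)
  Skip (5,6) w=13 (creates cycle)
  Skip (0,2) w=14 (creates cycle)
  Add (3,4) w=15
MST weight = 48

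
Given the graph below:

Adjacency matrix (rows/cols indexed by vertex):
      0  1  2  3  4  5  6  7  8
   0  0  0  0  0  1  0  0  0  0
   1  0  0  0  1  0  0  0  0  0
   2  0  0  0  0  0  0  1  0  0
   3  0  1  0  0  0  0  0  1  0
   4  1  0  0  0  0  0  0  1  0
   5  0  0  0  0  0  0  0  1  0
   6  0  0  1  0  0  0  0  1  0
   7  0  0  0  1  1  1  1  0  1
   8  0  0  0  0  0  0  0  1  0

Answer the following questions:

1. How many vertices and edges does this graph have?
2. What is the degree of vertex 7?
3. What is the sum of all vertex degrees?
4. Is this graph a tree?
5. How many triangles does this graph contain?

Count: 9 vertices, 8 edges.
Vertex 7 has neighbors [3, 4, 5, 6, 8], degree = 5.
Handshaking lemma: 2 * 8 = 16.
A graph is a tree iff it is connected and has exactly n-1 edges. This graph is connected (all 9 vertices in one component) and has 9-1 = 8 edges. It is a tree.
Number of triangles = 0.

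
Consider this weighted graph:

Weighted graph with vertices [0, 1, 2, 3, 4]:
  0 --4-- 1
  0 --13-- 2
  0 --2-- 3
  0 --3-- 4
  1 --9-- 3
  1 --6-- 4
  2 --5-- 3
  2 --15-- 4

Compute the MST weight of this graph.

Applying Kruskal's algorithm (sort edges by weight, add if no cycle):
  Add (0,3) w=2
  Add (0,4) w=3
  Add (0,1) w=4
  Add (2,3) w=5
  Skip (1,4) w=6 (creates cycle)
  Skip (1,3) w=9 (creates cycle)
  Skip (0,2) w=13 (creates cycle)
  Skip (2,4) w=15 (creates cycle)
MST weight = 14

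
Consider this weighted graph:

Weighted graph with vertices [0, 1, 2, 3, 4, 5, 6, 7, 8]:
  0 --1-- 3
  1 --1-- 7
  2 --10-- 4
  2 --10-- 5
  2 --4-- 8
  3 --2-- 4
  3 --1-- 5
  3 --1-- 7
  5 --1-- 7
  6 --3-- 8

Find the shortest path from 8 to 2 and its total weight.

Using Dijkstra's algorithm from vertex 8:
Shortest path: 8 -> 2
Total weight: 4 = 4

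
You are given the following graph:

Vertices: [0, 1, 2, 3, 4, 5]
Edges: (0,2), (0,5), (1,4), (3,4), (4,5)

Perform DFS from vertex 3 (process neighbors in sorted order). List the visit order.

DFS from vertex 3 (neighbors processed in ascending order):
Visit order: 3, 4, 1, 5, 0, 2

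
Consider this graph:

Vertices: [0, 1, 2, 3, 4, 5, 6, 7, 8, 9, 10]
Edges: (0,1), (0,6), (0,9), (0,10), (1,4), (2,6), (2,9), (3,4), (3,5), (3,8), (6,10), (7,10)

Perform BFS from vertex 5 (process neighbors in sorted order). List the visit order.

BFS from vertex 5 (neighbors processed in ascending order):
Visit order: 5, 3, 4, 8, 1, 0, 6, 9, 10, 2, 7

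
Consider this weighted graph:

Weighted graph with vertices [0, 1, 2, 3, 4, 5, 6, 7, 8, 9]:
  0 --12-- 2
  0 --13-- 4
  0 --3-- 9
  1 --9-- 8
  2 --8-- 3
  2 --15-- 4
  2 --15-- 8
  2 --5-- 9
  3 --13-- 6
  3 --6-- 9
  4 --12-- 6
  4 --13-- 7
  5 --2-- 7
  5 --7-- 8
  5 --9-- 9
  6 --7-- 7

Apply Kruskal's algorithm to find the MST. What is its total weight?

Applying Kruskal's algorithm (sort edges by weight, add if no cycle):
  Add (5,7) w=2
  Add (0,9) w=3
  Add (2,9) w=5
  Add (3,9) w=6
  Add (5,8) w=7
  Add (6,7) w=7
  Skip (2,3) w=8 (creates cycle)
  Add (1,8) w=9
  Add (5,9) w=9
  Skip (0,2) w=12 (creates cycle)
  Add (4,6) w=12
  Skip (0,4) w=13 (creates cycle)
  Skip (3,6) w=13 (creates cycle)
  Skip (4,7) w=13 (creates cycle)
  Skip (2,4) w=15 (creates cycle)
  Skip (2,8) w=15 (creates cycle)
MST weight = 60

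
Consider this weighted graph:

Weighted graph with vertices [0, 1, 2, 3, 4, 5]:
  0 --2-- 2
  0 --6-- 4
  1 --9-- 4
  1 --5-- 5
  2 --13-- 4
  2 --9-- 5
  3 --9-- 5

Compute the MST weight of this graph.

Applying Kruskal's algorithm (sort edges by weight, add if no cycle):
  Add (0,2) w=2
  Add (1,5) w=5
  Add (0,4) w=6
  Add (1,4) w=9
  Skip (2,5) w=9 (creates cycle)
  Add (3,5) w=9
  Skip (2,4) w=13 (creates cycle)
MST weight = 31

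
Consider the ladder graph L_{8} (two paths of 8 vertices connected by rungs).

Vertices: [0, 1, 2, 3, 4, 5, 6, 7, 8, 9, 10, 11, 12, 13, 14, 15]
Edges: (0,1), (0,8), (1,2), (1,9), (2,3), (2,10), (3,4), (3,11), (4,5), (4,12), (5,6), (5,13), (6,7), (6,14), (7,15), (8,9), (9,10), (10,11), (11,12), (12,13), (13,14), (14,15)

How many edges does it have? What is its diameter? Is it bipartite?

Ladder graph L_{8}: 8 rungs + 2 * (8-1) path edges = 8 + 14 = 22 edges.
Diameter = 8.
Ladder graphs are bipartite (alternating coloring along each path).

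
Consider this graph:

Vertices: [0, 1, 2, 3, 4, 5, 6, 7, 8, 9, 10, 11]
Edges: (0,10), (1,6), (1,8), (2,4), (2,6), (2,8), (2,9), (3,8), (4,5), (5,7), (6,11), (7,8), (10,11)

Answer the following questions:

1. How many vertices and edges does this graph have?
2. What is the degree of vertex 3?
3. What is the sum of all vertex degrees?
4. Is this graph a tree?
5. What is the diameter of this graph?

Count: 12 vertices, 13 edges.
Vertex 3 has neighbors [8], degree = 1.
Handshaking lemma: 2 * 13 = 26.
A tree on 12 vertices has 11 edges. This graph has 13 edges (2 extra). Not a tree.
Diameter (longest shortest path) = 6.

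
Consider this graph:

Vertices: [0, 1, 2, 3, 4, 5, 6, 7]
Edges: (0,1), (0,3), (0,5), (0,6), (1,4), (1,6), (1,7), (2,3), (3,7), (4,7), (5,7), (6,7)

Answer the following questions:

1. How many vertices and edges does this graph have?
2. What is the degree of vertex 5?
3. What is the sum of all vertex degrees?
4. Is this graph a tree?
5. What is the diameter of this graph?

Count: 8 vertices, 12 edges.
Vertex 5 has neighbors [0, 7], degree = 2.
Handshaking lemma: 2 * 12 = 24.
A tree on 8 vertices has 7 edges. This graph has 12 edges (5 extra). Not a tree.
Diameter (longest shortest path) = 3.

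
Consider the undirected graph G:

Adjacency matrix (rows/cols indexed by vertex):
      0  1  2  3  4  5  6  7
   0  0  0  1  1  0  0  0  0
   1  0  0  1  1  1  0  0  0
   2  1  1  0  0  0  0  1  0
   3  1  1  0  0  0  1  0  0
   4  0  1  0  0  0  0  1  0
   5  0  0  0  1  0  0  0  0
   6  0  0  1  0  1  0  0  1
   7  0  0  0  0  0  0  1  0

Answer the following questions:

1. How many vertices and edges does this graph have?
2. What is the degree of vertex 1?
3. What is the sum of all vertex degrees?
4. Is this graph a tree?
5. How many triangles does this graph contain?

Count: 8 vertices, 9 edges.
Vertex 1 has neighbors [2, 3, 4], degree = 3.
Handshaking lemma: 2 * 9 = 18.
A tree on 8 vertices has 7 edges. This graph has 9 edges (2 extra). Not a tree.
Number of triangles = 0.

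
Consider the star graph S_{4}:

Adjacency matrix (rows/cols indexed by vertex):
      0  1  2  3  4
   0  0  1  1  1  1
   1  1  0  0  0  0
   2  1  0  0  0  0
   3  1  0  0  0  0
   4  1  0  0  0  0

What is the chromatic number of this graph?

S_{4} has one hub adjacent to 4 leaves; leaves are pairwise non-adjacent.
Color the hub 0 and every leaf 1.
Chromatic number = 2.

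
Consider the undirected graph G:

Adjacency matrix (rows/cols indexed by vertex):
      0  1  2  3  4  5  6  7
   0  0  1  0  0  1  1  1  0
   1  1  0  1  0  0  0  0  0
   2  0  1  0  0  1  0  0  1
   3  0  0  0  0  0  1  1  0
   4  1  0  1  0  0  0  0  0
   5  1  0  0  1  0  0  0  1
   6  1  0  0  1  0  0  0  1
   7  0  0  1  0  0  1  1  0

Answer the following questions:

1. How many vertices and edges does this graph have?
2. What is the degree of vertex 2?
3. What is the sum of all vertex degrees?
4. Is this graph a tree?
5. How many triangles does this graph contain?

Count: 8 vertices, 11 edges.
Vertex 2 has neighbors [1, 4, 7], degree = 3.
Handshaking lemma: 2 * 11 = 22.
A tree on 8 vertices has 7 edges. This graph has 11 edges (4 extra). Not a tree.
Number of triangles = 0.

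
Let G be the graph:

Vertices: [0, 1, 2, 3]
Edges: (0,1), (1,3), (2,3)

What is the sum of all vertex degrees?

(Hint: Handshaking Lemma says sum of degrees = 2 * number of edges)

Count edges: 3 edges.
By Handshaking Lemma: sum of degrees = 2 * 3 = 6.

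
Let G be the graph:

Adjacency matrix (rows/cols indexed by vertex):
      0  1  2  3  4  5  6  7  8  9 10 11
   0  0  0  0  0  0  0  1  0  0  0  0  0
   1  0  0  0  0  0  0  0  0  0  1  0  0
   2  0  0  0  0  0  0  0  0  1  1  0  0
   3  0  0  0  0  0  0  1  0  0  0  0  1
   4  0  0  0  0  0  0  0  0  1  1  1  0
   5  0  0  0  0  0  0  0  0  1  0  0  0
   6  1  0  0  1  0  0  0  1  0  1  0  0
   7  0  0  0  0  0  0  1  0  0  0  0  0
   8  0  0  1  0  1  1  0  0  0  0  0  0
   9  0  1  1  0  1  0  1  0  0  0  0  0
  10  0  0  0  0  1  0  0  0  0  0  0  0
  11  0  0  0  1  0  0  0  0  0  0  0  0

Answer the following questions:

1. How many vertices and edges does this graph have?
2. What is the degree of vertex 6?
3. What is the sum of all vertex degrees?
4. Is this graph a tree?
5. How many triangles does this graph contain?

Count: 12 vertices, 12 edges.
Vertex 6 has neighbors [0, 3, 7, 9], degree = 4.
Handshaking lemma: 2 * 12 = 24.
A tree on 12 vertices has 11 edges. This graph has 12 edges (1 extra). Not a tree.
Number of triangles = 0.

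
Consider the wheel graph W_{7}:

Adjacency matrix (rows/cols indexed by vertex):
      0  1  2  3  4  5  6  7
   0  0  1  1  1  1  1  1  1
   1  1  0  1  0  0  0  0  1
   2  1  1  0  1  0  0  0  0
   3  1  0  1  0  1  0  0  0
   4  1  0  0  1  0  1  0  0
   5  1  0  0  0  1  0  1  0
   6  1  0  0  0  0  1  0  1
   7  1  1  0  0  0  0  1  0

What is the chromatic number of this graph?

W_{7} = C_{7} plus a hub adjacent to every cycle vertex.
The outer cycle needs 3 colors (odd cycle); the hub is adjacent to all of them so needs a fresh color.
Chromatic number = 3 + 1 = 4.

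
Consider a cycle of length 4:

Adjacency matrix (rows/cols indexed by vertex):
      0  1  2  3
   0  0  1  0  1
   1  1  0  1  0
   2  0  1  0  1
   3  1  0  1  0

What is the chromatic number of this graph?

This is an even cycle (C_4). Even cycles are bipartite.
Chromatic number = 2.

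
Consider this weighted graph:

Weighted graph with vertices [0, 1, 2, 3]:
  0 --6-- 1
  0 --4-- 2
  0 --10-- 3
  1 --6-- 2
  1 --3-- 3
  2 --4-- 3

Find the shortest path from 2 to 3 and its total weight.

Using Dijkstra's algorithm from vertex 2:
Shortest path: 2 -> 3
Total weight: 4 = 4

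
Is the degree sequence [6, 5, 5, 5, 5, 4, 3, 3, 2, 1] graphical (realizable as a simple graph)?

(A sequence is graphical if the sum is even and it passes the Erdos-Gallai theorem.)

Sum of degrees = 39. Sum is odd, so the sequence is NOT graphical.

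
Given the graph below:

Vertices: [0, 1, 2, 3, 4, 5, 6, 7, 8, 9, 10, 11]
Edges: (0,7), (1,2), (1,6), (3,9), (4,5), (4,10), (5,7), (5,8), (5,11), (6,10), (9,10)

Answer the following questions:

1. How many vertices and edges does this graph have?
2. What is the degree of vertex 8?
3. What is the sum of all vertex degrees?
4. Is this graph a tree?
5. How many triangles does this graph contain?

Count: 12 vertices, 11 edges.
Vertex 8 has neighbors [5], degree = 1.
Handshaking lemma: 2 * 11 = 22.
A graph is a tree iff it is connected and has exactly n-1 edges. This graph is connected (all 12 vertices in one component) and has 12-1 = 11 edges. It is a tree.
Number of triangles = 0.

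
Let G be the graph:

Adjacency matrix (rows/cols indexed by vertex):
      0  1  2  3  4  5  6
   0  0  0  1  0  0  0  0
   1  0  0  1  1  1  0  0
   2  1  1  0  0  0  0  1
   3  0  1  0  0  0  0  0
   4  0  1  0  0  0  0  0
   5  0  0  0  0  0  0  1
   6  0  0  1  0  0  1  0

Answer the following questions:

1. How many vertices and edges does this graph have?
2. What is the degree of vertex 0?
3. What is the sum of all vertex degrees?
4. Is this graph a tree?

Count: 7 vertices, 6 edges.
Vertex 0 has neighbors [2], degree = 1.
Handshaking lemma: 2 * 6 = 12.
A graph is a tree iff it is connected and has exactly n-1 edges. This graph is connected (all 7 vertices in one component) and has 7-1 = 6 edges. It is a tree.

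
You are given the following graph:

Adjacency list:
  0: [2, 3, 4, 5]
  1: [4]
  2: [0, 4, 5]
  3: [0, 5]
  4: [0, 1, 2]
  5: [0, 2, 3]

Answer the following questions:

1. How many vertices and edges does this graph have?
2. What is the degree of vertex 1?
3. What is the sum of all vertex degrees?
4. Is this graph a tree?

Count: 6 vertices, 8 edges.
Vertex 1 has neighbors [4], degree = 1.
Handshaking lemma: 2 * 8 = 16.
A tree on 6 vertices has 5 edges. This graph has 8 edges (3 extra). Not a tree.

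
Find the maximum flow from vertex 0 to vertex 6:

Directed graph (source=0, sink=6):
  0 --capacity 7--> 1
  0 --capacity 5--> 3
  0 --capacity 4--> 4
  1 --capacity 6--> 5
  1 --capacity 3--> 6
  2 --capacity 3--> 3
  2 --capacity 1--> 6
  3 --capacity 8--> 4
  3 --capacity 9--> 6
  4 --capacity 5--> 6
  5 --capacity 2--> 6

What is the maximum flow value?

Computing max flow:
  Flow on (0->1): 5/7
  Flow on (0->3): 5/5
  Flow on (0->4): 4/4
  Flow on (1->5): 2/6
  Flow on (1->6): 3/3
  Flow on (3->6): 5/9
  Flow on (4->6): 4/5
  Flow on (5->6): 2/2
Maximum flow = 14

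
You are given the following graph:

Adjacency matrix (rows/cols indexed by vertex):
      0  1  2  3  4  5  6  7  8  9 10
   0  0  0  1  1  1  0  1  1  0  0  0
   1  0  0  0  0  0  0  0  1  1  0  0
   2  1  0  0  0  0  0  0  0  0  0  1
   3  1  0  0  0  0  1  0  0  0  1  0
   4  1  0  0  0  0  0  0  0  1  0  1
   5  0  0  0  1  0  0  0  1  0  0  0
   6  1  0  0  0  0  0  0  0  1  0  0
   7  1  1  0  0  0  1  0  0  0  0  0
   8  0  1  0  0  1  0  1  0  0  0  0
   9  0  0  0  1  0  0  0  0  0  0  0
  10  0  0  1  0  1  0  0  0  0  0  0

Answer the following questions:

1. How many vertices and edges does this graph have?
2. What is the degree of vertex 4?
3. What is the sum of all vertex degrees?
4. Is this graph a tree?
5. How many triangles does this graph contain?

Count: 11 vertices, 14 edges.
Vertex 4 has neighbors [0, 8, 10], degree = 3.
Handshaking lemma: 2 * 14 = 28.
A tree on 11 vertices has 10 edges. This graph has 14 edges (4 extra). Not a tree.
Number of triangles = 0.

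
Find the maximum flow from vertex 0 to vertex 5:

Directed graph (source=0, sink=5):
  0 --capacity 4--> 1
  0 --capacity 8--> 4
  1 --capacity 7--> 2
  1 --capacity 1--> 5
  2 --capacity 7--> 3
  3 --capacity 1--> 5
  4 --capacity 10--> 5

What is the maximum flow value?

Computing max flow:
  Flow on (0->1): 2/4
  Flow on (0->4): 8/8
  Flow on (1->2): 1/7
  Flow on (1->5): 1/1
  Flow on (2->3): 1/7
  Flow on (3->5): 1/1
  Flow on (4->5): 8/10
Maximum flow = 10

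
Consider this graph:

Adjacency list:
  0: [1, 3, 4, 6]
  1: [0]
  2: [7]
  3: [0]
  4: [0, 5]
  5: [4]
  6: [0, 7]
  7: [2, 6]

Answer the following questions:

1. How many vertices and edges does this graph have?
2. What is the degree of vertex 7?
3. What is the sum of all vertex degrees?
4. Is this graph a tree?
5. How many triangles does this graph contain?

Count: 8 vertices, 7 edges.
Vertex 7 has neighbors [2, 6], degree = 2.
Handshaking lemma: 2 * 7 = 14.
A graph is a tree iff it is connected and has exactly n-1 edges. This graph is connected (all 8 vertices in one component) and has 8-1 = 7 edges. It is a tree.
Number of triangles = 0.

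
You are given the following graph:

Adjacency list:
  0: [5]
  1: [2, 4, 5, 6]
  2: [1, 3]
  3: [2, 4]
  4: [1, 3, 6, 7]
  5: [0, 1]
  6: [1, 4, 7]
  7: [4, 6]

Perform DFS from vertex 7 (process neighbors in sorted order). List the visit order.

DFS from vertex 7 (neighbors processed in ascending order):
Visit order: 7, 4, 1, 2, 3, 5, 0, 6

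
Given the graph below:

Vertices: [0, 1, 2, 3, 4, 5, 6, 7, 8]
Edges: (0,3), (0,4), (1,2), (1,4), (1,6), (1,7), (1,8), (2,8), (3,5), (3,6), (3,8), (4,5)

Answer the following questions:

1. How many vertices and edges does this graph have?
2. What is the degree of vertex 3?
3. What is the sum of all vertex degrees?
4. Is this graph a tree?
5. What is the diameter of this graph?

Count: 9 vertices, 12 edges.
Vertex 3 has neighbors [0, 5, 6, 8], degree = 4.
Handshaking lemma: 2 * 12 = 24.
A tree on 9 vertices has 8 edges. This graph has 12 edges (4 extra). Not a tree.
Diameter (longest shortest path) = 3.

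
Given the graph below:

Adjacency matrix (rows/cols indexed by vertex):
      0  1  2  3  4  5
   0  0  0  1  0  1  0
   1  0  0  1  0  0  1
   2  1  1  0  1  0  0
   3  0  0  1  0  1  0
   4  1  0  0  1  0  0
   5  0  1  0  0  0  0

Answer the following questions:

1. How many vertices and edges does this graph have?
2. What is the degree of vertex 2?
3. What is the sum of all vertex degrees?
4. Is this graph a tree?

Count: 6 vertices, 6 edges.
Vertex 2 has neighbors [0, 1, 3], degree = 3.
Handshaking lemma: 2 * 6 = 12.
A tree on 6 vertices has 5 edges. This graph has 6 edges (1 extra). Not a tree.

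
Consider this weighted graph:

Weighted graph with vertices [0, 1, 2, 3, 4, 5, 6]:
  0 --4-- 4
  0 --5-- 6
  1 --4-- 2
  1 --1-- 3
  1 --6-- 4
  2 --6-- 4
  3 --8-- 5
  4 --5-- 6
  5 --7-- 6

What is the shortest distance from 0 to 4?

Using Dijkstra's algorithm from vertex 0:
Shortest path: 0 -> 4
Total weight: 4 = 4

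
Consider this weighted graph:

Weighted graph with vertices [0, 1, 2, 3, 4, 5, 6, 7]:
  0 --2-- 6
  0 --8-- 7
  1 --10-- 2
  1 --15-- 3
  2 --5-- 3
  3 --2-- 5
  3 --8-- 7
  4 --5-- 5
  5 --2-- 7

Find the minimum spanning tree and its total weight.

Applying Kruskal's algorithm (sort edges by weight, add if no cycle):
  Add (0,6) w=2
  Add (3,5) w=2
  Add (5,7) w=2
  Add (2,3) w=5
  Add (4,5) w=5
  Add (0,7) w=8
  Skip (3,7) w=8 (creates cycle)
  Add (1,2) w=10
  Skip (1,3) w=15 (creates cycle)
MST weight = 34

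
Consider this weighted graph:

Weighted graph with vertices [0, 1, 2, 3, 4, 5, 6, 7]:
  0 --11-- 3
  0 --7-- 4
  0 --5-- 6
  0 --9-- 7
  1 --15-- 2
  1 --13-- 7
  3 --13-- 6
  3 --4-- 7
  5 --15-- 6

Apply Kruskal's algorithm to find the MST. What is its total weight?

Applying Kruskal's algorithm (sort edges by weight, add if no cycle):
  Add (3,7) w=4
  Add (0,6) w=5
  Add (0,4) w=7
  Add (0,7) w=9
  Skip (0,3) w=11 (creates cycle)
  Add (1,7) w=13
  Skip (3,6) w=13 (creates cycle)
  Add (1,2) w=15
  Add (5,6) w=15
MST weight = 68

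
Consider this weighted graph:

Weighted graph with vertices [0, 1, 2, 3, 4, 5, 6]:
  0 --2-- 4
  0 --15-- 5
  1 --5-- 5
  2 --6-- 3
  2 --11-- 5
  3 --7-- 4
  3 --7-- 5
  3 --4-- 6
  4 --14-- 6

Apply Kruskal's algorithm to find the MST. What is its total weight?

Applying Kruskal's algorithm (sort edges by weight, add if no cycle):
  Add (0,4) w=2
  Add (3,6) w=4
  Add (1,5) w=5
  Add (2,3) w=6
  Add (3,5) w=7
  Add (3,4) w=7
  Skip (2,5) w=11 (creates cycle)
  Skip (4,6) w=14 (creates cycle)
  Skip (0,5) w=15 (creates cycle)
MST weight = 31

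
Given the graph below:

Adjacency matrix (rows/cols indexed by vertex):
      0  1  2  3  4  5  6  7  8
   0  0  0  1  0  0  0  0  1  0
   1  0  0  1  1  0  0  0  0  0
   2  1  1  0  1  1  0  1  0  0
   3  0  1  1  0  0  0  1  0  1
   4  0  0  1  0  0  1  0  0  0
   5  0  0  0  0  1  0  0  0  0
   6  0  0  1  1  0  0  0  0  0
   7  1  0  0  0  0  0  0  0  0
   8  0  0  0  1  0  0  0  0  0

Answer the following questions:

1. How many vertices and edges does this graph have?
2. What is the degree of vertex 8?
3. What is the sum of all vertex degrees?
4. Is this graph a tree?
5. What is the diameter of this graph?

Count: 9 vertices, 10 edges.
Vertex 8 has neighbors [3], degree = 1.
Handshaking lemma: 2 * 10 = 20.
A tree on 9 vertices has 8 edges. This graph has 10 edges (2 extra). Not a tree.
Diameter (longest shortest path) = 4.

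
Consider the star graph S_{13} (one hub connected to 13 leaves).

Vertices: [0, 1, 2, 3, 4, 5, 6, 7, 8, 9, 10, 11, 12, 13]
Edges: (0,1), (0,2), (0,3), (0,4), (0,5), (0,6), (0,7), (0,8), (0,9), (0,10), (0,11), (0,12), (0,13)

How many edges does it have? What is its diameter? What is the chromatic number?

Star graph S_{13}: the hub connects to all 13 leaves.
Edges = 13.
Diameter = 2 (any leaf to hub is 1, leaf to leaf through hub is 2).
Star graphs are bipartite (hub vs leaves), so chromatic number = 2.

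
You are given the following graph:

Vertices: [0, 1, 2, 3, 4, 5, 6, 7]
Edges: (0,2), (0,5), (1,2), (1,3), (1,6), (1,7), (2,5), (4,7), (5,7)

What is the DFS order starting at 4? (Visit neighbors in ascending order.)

DFS from vertex 4 (neighbors processed in ascending order):
Visit order: 4, 7, 1, 2, 0, 5, 3, 6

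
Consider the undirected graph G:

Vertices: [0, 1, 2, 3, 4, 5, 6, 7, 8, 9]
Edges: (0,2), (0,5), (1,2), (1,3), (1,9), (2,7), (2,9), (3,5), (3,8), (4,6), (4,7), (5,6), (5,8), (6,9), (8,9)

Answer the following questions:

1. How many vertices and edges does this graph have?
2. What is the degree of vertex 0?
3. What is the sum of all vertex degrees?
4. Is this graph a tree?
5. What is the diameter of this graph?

Count: 10 vertices, 15 edges.
Vertex 0 has neighbors [2, 5], degree = 2.
Handshaking lemma: 2 * 15 = 30.
A tree on 10 vertices has 9 edges. This graph has 15 edges (6 extra). Not a tree.
Diameter (longest shortest path) = 3.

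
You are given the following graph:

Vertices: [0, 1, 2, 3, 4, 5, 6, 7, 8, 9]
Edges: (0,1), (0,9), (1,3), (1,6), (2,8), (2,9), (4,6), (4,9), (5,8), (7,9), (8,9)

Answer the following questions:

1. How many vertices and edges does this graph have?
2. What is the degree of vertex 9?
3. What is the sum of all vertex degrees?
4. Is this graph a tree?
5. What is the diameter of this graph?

Count: 10 vertices, 11 edges.
Vertex 9 has neighbors [0, 2, 4, 7, 8], degree = 5.
Handshaking lemma: 2 * 11 = 22.
A tree on 10 vertices has 9 edges. This graph has 11 edges (2 extra). Not a tree.
Diameter (longest shortest path) = 5.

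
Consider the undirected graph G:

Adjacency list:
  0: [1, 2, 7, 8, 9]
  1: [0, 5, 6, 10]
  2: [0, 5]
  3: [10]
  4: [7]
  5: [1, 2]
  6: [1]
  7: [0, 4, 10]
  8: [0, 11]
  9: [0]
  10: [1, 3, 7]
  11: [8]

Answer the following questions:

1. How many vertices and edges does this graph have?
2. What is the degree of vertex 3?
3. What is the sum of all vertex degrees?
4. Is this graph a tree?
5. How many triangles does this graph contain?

Count: 12 vertices, 13 edges.
Vertex 3 has neighbors [10], degree = 1.
Handshaking lemma: 2 * 13 = 26.
A tree on 12 vertices has 11 edges. This graph has 13 edges (2 extra). Not a tree.
Number of triangles = 0.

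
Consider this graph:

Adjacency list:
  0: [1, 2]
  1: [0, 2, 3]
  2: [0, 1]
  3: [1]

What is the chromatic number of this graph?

The graph has a maximum clique of size 3 (lower bound on chromatic number).
A valid 3-coloring: {0: 1, 1: 0, 2: 2, 3: 1}.
Chromatic number = 3.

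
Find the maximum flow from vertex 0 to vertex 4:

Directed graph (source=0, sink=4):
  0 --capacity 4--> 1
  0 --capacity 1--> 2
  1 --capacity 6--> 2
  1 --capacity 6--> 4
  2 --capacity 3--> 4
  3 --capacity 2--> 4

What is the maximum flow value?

Computing max flow:
  Flow on (0->1): 4/4
  Flow on (0->2): 1/1
  Flow on (1->4): 4/6
  Flow on (2->4): 1/3
Maximum flow = 5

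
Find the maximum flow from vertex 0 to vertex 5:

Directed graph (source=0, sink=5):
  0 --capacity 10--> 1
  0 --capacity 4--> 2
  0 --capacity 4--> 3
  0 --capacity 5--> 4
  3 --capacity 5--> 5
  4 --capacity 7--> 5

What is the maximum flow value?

Computing max flow:
  Flow on (0->3): 4/4
  Flow on (0->4): 5/5
  Flow on (3->5): 4/5
  Flow on (4->5): 5/7
Maximum flow = 9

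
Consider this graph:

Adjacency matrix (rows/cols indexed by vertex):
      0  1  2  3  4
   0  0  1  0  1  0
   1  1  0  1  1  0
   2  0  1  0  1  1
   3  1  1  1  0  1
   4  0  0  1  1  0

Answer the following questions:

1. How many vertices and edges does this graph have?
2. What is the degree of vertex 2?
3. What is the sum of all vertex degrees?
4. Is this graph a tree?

Count: 5 vertices, 7 edges.
Vertex 2 has neighbors [1, 3, 4], degree = 3.
Handshaking lemma: 2 * 7 = 14.
A tree on 5 vertices has 4 edges. This graph has 7 edges (3 extra). Not a tree.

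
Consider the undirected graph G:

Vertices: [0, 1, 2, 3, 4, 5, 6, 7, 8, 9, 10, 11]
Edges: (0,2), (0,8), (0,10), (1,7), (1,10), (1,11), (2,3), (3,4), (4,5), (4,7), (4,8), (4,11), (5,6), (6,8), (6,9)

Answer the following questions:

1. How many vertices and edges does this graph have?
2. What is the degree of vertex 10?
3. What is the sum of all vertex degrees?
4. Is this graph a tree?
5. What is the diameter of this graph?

Count: 12 vertices, 15 edges.
Vertex 10 has neighbors [0, 1], degree = 2.
Handshaking lemma: 2 * 15 = 30.
A tree on 12 vertices has 11 edges. This graph has 15 edges (4 extra). Not a tree.
Diameter (longest shortest path) = 5.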